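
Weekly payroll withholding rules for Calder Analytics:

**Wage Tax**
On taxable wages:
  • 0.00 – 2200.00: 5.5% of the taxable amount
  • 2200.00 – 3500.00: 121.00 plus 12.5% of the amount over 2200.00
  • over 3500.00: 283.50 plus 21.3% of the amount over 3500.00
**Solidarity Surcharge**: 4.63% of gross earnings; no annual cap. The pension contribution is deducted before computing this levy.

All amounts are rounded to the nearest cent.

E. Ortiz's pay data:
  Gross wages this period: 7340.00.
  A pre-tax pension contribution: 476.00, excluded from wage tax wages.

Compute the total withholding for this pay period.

1317.83

Wage Tax: taxable = 7340.00 − 476.00 = 6864.00
  283.50 + 21.3% × (6864.00 − 3500.00) = 283.50 + 21.3% × 3364.00 = 1000.03
Solidarity Surcharge: 4.63% × 6864.00 = 317.80
Total: 1000.03 + 317.80 = 1317.83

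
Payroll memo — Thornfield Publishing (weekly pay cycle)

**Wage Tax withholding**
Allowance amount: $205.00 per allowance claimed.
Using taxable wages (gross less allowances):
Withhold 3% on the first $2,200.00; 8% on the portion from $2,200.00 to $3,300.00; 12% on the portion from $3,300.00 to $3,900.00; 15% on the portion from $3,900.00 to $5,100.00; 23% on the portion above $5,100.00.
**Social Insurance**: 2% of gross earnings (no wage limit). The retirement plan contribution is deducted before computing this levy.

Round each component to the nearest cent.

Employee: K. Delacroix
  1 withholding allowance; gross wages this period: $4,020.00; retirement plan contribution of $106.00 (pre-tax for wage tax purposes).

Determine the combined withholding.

Wage Tax: taxable = $4,020.00 − $106.00 − 1×$205.00 = $3,709.00
  $154.00 + 12% × ($3,709.00 − $3,300.00) = $154.00 + 12% × $409.00 = $203.08
Social Insurance: 2% × $3,914.00 = $78.28
Total: $203.08 + $78.28 = $281.36

$281.36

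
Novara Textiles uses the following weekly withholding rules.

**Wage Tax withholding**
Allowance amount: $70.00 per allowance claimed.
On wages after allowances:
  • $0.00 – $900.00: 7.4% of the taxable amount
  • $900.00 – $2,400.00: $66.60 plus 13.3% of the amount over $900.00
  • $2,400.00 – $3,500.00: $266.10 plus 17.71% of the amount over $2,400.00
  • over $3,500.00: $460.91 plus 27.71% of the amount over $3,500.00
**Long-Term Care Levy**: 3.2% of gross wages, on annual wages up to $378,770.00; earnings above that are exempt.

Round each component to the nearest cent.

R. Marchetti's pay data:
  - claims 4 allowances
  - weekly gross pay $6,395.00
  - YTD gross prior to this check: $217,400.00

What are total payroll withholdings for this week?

Wage Tax: taxable = $6,395.00 − 4×$70.00 = $6,115.00
  $460.91 + 27.71% × ($6,115.00 − $3,500.00) = $460.91 + 27.71% × $2,615.00 = $1,185.53
Long-Term Care Levy: 3.2% × $6,395.00 = $204.64
Total: $1,185.53 + $204.64 = $1,390.17

$1,390.17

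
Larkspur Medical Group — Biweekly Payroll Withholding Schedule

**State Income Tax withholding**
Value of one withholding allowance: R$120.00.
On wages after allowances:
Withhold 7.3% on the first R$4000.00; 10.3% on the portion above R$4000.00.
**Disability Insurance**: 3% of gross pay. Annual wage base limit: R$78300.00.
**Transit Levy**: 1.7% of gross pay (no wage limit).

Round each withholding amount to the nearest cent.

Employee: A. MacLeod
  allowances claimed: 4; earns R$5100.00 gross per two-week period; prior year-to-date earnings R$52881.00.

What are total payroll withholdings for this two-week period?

R$595.56

State Income Tax: taxable = R$5100.00 − 4×R$120.00 = R$4620.00
  R$292.00 + 10.3% × (R$4620.00 − R$4000.00) = R$292.00 + 10.3% × R$620.00 = R$355.86
Disability Insurance: 3% × R$5100.00 = R$153.00
Transit Levy: 1.7% × R$5100.00 = R$86.70
Total: R$355.86 + R$153.00 + R$86.70 = R$595.56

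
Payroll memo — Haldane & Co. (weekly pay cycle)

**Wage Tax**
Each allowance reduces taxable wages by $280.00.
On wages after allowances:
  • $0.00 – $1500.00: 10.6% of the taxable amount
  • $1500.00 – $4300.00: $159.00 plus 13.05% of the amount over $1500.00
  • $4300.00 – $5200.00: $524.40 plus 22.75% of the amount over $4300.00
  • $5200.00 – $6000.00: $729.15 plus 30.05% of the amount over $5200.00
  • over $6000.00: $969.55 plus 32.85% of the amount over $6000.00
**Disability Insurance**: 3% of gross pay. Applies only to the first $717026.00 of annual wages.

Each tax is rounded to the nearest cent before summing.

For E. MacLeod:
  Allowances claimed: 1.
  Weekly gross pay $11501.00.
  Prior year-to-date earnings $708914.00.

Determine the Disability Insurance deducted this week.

Disability Insurance: cap $717026.00 − YTD $708914.00 = $8112.00 subject; 3% × $8112.00 = $243.36

$243.36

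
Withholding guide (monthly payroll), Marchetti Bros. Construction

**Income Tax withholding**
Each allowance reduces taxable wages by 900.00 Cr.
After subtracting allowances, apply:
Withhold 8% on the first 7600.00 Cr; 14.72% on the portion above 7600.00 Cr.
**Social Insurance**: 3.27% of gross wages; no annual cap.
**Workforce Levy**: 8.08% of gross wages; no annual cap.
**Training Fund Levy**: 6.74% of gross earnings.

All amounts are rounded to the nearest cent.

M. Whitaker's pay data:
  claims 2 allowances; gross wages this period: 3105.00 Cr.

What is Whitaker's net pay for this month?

2438.91 Cr

Income Tax: taxable = 3105.00 Cr − 2×900.00 Cr = 1305.00 Cr
  8% × 1305.00 Cr = 104.40 Cr
Social Insurance: 3.27% × 3105.00 Cr = 101.53 Cr
Workforce Levy: 8.08% × 3105.00 Cr = 250.88 Cr
Training Fund Levy: 6.74% × 3105.00 Cr = 209.28 Cr
Total withheld: 104.40 Cr + 101.53 Cr + 250.88 Cr + 209.28 Cr = 666.09 Cr
Net pay: 3105.00 Cr − 666.09 Cr = 2438.91 Cr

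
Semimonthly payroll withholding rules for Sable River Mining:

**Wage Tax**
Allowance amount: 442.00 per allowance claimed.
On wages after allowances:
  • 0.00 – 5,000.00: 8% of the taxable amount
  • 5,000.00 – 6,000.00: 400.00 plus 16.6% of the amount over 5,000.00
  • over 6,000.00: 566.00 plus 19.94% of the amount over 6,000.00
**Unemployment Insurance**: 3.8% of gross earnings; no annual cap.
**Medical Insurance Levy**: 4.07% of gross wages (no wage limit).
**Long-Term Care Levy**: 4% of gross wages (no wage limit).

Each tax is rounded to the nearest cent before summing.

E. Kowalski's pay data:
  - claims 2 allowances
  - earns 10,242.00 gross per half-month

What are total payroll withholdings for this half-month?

2,451.32

Wage Tax: taxable = 10,242.00 − 2×442.00 = 9,358.00
  566.00 + 19.94% × (9,358.00 − 6,000.00) = 566.00 + 19.94% × 3,358.00 = 1,235.59
Unemployment Insurance: 3.8% × 10,242.00 = 389.20
Medical Insurance Levy: 4.07% × 10,242.00 = 416.85
Long-Term Care Levy: 4% × 10,242.00 = 409.68
Total: 1,235.59 + 389.20 + 416.85 + 409.68 = 2,451.32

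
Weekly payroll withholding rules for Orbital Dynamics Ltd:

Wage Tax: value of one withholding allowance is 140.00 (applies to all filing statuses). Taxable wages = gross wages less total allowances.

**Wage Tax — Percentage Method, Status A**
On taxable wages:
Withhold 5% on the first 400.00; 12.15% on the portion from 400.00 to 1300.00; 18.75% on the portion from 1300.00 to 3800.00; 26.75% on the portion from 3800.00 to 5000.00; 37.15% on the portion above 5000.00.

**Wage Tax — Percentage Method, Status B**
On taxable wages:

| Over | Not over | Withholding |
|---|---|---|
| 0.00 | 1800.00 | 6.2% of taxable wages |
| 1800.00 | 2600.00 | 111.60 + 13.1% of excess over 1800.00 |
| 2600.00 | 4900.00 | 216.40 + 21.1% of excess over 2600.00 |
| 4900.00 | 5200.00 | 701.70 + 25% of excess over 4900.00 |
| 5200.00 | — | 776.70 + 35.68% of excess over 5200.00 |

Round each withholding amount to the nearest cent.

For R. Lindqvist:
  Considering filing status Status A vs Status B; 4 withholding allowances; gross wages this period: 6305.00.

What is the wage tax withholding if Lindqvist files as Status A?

1195.87

Wage Tax (Status A): taxable = 6305.00 − 4×140.00 = 5745.00
  919.10 + 37.15% × (5745.00 − 5000.00) = 919.10 + 37.15% × 745.00 = 1195.87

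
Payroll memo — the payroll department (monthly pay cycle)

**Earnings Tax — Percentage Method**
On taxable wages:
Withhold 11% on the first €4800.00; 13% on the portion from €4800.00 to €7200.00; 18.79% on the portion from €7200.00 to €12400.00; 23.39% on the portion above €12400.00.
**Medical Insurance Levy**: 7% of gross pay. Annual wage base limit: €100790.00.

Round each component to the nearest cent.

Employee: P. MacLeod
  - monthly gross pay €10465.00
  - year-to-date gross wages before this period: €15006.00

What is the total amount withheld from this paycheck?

Earnings Tax: taxable = €10465.00
  €840.00 + 18.79% × (€10465.00 − €7200.00) = €840.00 + 18.79% × €3265.00 = €1453.49
Medical Insurance Levy: 7% × €10465.00 = €732.55
Total: €1453.49 + €732.55 = €2186.04

€2186.04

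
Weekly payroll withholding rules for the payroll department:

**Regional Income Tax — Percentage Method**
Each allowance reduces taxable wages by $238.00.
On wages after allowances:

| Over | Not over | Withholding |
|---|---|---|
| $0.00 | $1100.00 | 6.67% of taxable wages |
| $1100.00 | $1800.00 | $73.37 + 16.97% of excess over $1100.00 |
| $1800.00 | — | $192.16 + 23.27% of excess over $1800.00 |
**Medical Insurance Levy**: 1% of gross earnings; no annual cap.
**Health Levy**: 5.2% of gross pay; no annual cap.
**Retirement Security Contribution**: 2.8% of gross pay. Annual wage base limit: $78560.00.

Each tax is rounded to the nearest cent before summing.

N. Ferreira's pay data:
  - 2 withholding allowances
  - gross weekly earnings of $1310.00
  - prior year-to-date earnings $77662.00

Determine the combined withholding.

Regional Income Tax: taxable = $1310.00 − 2×$238.00 = $834.00
  6.67% × $834.00 = $55.63
Medical Insurance Levy: 1% × $1310.00 = $13.10
Health Levy: 5.2% × $1310.00 = $68.12
Retirement Security Contribution: cap $78560.00 − YTD $77662.00 = $898.00 subject; 2.8% × $898.00 = $25.14
Total: $55.63 + $13.10 + $68.12 + $25.14 = $161.99

$161.99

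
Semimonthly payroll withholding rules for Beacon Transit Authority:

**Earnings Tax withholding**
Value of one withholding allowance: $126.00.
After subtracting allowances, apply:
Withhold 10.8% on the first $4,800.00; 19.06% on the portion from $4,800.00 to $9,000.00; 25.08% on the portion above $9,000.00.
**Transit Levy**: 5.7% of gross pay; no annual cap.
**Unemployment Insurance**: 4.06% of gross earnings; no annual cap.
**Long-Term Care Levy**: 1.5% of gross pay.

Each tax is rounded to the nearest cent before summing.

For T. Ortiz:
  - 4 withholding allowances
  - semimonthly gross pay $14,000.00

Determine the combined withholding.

$4,022.92

Earnings Tax: taxable = $14,000.00 − 4×$126.00 = $13,496.00
  $1,318.92 + 25.08% × ($13,496.00 − $9,000.00) = $1,318.92 + 25.08% × $4,496.00 = $2,446.52
Transit Levy: 5.7% × $14,000.00 = $798.00
Unemployment Insurance: 4.06% × $14,000.00 = $568.40
Long-Term Care Levy: 1.5% × $14,000.00 = $210.00
Total: $2,446.52 + $798.00 + $568.40 + $210.00 = $4,022.92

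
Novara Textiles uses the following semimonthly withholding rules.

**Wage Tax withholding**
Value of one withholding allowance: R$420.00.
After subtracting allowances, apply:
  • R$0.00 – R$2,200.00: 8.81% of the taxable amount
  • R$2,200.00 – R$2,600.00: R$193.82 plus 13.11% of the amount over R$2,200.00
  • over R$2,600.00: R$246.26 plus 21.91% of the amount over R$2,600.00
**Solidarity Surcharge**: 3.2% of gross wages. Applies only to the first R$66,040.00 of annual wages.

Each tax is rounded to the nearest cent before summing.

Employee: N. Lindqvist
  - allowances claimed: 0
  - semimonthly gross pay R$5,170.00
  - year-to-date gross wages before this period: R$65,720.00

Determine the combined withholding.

R$819.59

Wage Tax: taxable = R$5,170.00
  R$246.26 + 21.91% × (R$5,170.00 − R$2,600.00) = R$246.26 + 21.91% × R$2,570.00 = R$809.35
Solidarity Surcharge: cap R$66,040.00 − YTD R$65,720.00 = R$320.00 subject; 3.2% × R$320.00 = R$10.24
Total: R$809.35 + R$10.24 = R$819.59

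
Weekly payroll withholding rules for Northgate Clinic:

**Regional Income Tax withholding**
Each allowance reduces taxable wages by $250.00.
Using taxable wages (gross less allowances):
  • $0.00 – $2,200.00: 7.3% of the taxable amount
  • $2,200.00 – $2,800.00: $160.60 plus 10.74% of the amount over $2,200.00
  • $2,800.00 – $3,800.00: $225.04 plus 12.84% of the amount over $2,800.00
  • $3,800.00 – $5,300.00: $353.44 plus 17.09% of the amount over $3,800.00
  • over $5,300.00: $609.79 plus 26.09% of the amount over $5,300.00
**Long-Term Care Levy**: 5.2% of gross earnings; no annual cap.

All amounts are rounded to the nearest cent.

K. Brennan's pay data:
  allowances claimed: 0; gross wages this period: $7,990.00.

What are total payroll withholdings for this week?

$1,727.09

Regional Income Tax: taxable = $7,990.00
  $609.79 + 26.09% × ($7,990.00 − $5,300.00) = $609.79 + 26.09% × $2,690.00 = $1,311.61
Long-Term Care Levy: 5.2% × $7,990.00 = $415.48
Total: $1,311.61 + $415.48 = $1,727.09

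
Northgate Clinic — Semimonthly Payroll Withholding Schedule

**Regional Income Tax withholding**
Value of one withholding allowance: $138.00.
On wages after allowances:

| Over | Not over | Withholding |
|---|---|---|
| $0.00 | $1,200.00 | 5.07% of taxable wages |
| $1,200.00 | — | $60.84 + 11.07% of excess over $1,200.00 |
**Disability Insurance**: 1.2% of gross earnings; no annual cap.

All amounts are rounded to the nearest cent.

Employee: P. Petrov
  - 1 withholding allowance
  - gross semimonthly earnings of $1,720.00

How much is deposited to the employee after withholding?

Regional Income Tax: taxable = $1,720.00 − 1×$138.00 = $1,582.00
  $60.84 + 11.07% × ($1,582.00 − $1,200.00) = $60.84 + 11.07% × $382.00 = $103.13
Disability Insurance: 1.2% × $1,720.00 = $20.64
Total withheld: $103.13 + $20.64 = $123.77
Net pay: $1,720.00 − $123.77 = $1,596.23

$1,596.23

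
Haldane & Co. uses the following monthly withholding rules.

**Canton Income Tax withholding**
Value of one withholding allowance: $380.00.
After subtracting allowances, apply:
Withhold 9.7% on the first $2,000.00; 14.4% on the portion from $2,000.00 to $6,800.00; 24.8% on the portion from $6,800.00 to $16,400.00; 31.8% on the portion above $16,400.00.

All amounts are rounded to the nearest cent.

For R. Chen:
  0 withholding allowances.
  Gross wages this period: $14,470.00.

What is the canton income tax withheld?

$2,787.36

Canton Income Tax: taxable = $14,470.00
  $885.20 + 24.8% × ($14,470.00 − $6,800.00) = $885.20 + 24.8% × $7,670.00 = $2,787.36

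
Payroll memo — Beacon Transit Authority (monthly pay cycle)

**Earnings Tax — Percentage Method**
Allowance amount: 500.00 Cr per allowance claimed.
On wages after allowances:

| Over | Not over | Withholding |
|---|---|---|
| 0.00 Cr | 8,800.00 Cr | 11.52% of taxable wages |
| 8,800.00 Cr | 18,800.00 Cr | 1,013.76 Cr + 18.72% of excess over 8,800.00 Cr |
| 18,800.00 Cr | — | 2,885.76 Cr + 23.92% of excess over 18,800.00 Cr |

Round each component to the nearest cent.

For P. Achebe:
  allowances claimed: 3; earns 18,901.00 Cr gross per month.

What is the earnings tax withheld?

2,623.87 Cr

Earnings Tax: taxable = 18,901.00 Cr − 3×500.00 Cr = 17,401.00 Cr
  1,013.76 Cr + 18.72% × (17,401.00 Cr − 8,800.00 Cr) = 1,013.76 Cr + 18.72% × 8,601.00 Cr = 2,623.87 Cr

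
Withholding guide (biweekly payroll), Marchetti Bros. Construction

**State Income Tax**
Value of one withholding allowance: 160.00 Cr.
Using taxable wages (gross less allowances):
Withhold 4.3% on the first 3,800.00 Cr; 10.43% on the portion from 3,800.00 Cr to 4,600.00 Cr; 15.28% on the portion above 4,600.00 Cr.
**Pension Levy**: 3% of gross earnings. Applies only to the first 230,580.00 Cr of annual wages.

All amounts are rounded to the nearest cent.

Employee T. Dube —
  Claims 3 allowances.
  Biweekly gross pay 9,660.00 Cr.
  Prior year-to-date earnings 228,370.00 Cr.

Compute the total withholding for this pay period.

State Income Tax: taxable = 9,660.00 Cr − 3×160.00 Cr = 9,180.00 Cr
  246.84 Cr + 15.28% × (9,180.00 Cr − 4,600.00 Cr) = 246.84 Cr + 15.28% × 4,580.00 Cr = 946.66 Cr
Pension Levy: cap 230,580.00 Cr − YTD 228,370.00 Cr = 2,210.00 Cr subject; 3% × 2,210.00 Cr = 66.30 Cr
Total: 946.66 Cr + 66.30 Cr = 1,012.96 Cr

1,012.96 Cr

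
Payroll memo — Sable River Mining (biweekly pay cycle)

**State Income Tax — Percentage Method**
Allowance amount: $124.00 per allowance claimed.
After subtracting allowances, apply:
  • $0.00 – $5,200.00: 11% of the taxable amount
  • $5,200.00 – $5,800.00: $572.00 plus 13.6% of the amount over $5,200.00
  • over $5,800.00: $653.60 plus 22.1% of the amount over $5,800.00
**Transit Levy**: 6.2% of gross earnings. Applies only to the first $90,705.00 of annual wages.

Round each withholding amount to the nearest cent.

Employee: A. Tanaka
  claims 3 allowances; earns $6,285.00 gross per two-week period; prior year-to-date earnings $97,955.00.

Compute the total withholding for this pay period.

$678.57

State Income Tax: taxable = $6,285.00 − 3×$124.00 = $5,913.00
  $653.60 + 22.1% × ($5,913.00 − $5,800.00) = $653.60 + 22.1% × $113.00 = $678.57
Transit Levy: YTD $97,955.00 ≥ cap $90,705.00 → $0.00
Total: $678.57 + $0.00 = $678.57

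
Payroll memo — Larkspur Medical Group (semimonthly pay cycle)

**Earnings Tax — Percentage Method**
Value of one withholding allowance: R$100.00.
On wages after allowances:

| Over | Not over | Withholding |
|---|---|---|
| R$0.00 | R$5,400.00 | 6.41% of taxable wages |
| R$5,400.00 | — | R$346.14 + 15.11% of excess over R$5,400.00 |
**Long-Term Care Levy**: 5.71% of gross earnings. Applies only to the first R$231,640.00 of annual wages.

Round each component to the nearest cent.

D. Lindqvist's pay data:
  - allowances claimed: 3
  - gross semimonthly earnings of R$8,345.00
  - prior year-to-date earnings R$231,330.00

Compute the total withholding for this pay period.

Earnings Tax: taxable = R$8,345.00 − 3×R$100.00 = R$8,045.00
  R$346.14 + 15.11% × (R$8,045.00 − R$5,400.00) = R$346.14 + 15.11% × R$2,645.00 = R$745.80
Long-Term Care Levy: cap R$231,640.00 − YTD R$231,330.00 = R$310.00 subject; 5.71% × R$310.00 = R$17.70
Total: R$745.80 + R$17.70 = R$763.50

R$763.50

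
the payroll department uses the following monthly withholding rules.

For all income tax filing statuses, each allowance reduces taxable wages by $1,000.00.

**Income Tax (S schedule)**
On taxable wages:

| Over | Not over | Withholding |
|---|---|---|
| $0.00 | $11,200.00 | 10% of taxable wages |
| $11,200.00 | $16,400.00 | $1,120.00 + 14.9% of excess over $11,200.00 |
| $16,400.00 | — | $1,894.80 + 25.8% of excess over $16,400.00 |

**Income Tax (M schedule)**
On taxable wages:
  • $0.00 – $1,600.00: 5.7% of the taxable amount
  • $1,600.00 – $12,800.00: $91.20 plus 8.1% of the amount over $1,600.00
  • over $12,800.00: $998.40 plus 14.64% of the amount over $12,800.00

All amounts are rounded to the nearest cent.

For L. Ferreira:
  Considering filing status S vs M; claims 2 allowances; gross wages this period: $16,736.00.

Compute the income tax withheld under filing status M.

$1,281.83

Income Tax (M): taxable = $16,736.00 − 2×$1,000.00 = $14,736.00
  $998.40 + 14.64% × ($14,736.00 − $12,800.00) = $998.40 + 14.64% × $1,936.00 = $1,281.83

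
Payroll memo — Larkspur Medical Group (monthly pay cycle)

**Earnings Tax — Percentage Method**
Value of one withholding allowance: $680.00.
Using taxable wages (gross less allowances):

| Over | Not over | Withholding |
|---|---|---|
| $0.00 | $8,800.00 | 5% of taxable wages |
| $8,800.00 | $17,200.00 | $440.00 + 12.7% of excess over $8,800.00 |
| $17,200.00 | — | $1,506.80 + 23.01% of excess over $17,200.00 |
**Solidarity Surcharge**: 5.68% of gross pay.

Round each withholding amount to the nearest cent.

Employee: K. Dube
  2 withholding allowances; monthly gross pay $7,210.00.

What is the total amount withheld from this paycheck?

Earnings Tax: taxable = $7,210.00 − 2×$680.00 = $5,850.00
  5% × $5,850.00 = $292.50
Solidarity Surcharge: 5.68% × $7,210.00 = $409.53
Total: $292.50 + $409.53 = $702.03

$702.03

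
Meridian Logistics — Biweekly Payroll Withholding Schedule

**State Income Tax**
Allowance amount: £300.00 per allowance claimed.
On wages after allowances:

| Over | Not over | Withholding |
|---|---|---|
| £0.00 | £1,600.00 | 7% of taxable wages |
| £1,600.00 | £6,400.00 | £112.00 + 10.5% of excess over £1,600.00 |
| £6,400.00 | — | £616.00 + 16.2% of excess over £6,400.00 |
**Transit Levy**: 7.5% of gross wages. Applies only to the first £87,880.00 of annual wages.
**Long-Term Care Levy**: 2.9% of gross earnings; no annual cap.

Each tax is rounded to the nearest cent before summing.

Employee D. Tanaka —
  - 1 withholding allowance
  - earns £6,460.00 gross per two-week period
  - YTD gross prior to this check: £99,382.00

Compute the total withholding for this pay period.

State Income Tax: taxable = £6,460.00 − 1×£300.00 = £6,160.00
  £112.00 + 10.5% × (£6,160.00 − £1,600.00) = £112.00 + 10.5% × £4,560.00 = £590.80
Transit Levy: YTD £99,382.00 ≥ cap £87,880.00 → £0.00
Long-Term Care Levy: 2.9% × £6,460.00 = £187.34
Total: £590.80 + £0.00 + £187.34 = £778.14

£778.14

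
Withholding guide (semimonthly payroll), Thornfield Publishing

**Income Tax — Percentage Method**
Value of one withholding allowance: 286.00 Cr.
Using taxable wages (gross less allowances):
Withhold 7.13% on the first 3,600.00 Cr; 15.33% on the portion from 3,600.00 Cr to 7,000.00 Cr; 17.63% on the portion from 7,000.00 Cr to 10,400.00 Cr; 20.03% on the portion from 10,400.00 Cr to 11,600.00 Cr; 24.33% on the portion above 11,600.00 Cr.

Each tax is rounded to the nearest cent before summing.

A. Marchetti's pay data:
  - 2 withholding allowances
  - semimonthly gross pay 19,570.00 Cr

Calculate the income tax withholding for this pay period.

3,417.61 Cr

Income Tax: taxable = 19,570.00 Cr − 2×286.00 Cr = 18,998.00 Cr
  1,617.68 Cr + 24.33% × (18,998.00 Cr − 11,600.00 Cr) = 1,617.68 Cr + 24.33% × 7,398.00 Cr = 3,417.61 Cr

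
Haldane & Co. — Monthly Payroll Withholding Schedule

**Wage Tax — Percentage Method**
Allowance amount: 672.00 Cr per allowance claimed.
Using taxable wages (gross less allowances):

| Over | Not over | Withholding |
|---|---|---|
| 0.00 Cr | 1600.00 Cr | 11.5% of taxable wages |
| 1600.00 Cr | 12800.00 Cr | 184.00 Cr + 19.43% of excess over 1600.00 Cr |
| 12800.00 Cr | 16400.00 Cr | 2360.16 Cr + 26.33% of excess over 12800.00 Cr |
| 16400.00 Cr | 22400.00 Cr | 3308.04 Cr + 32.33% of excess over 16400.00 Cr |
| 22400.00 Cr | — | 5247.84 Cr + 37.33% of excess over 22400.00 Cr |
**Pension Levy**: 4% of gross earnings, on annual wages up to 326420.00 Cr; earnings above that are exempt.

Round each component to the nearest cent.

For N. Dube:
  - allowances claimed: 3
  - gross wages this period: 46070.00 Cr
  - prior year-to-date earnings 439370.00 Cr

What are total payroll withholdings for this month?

Wage Tax: taxable = 46070.00 Cr − 3×672.00 Cr = 44054.00 Cr
  5247.84 Cr + 37.33% × (44054.00 Cr − 22400.00 Cr) = 5247.84 Cr + 37.33% × 21654.00 Cr = 13331.28 Cr
Pension Levy: YTD 439370.00 Cr ≥ cap 326420.00 Cr → 0.00 Cr
Total: 13331.28 Cr + 0.00 Cr = 13331.28 Cr

13331.28 Cr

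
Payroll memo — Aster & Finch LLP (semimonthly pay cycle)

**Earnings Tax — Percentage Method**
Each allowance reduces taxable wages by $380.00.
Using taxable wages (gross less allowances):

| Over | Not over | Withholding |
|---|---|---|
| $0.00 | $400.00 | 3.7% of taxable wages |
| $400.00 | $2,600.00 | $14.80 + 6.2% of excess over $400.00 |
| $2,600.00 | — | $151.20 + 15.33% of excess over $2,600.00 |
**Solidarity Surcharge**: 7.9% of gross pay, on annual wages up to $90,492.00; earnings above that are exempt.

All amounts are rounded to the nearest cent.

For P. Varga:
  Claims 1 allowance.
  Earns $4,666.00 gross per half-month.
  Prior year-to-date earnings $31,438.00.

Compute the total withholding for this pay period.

$778.27

Earnings Tax: taxable = $4,666.00 − 1×$380.00 = $4,286.00
  $151.20 + 15.33% × ($4,286.00 − $2,600.00) = $151.20 + 15.33% × $1,686.00 = $409.66
Solidarity Surcharge: 7.9% × $4,666.00 = $368.61
Total: $409.66 + $368.61 = $778.27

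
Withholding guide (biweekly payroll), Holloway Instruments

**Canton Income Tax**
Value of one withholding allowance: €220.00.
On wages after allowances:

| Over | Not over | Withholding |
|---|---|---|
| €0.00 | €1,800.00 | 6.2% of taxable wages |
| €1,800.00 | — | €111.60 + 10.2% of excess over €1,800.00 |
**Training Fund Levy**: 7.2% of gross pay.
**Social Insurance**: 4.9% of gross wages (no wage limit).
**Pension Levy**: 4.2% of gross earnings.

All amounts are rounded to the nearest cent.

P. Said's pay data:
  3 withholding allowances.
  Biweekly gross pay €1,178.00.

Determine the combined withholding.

€224.14

Canton Income Tax: taxable = €1,178.00 − 3×€220.00 = €518.00
  6.2% × €518.00 = €32.12
Training Fund Levy: 7.2% × €1,178.00 = €84.82
Social Insurance: 4.9% × €1,178.00 = €57.72
Pension Levy: 4.2% × €1,178.00 = €49.48
Total: €32.12 + €84.82 + €57.72 + €49.48 = €224.14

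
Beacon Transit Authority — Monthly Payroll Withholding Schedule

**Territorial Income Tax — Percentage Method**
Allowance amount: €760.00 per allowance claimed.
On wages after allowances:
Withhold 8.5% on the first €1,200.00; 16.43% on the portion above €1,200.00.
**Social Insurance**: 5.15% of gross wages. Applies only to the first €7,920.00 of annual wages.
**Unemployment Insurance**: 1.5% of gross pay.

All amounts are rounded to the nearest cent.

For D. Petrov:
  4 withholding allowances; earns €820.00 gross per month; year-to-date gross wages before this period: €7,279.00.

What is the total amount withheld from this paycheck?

€45.31

Territorial Income Tax: taxable = €820.00 − 4×€760.00 = €-2,220.00
  Taxable ≤ 0 → €0.00
Social Insurance: cap €7,920.00 − YTD €7,279.00 = €641.00 subject; 5.15% × €641.00 = €33.01
Unemployment Insurance: 1.5% × €820.00 = €12.30
Total: €0.00 + €33.01 + €12.30 = €45.31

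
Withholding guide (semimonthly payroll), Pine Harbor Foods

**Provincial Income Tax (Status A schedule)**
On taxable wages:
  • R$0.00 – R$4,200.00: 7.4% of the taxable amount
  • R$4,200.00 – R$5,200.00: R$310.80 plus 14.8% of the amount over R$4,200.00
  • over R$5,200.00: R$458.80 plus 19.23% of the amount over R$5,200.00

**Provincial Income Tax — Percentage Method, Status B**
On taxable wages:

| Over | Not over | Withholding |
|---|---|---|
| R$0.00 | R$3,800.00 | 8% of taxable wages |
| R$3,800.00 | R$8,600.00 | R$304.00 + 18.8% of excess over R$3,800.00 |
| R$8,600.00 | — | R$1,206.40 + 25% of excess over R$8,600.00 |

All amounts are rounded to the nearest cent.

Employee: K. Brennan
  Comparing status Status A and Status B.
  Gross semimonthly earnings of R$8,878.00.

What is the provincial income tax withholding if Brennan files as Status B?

Provincial Income Tax (Status B): taxable = R$8,878.00
  R$1,206.40 + 25% × (R$8,878.00 − R$8,600.00) = R$1,206.40 + 25% × R$278.00 = R$1,275.90

R$1,275.90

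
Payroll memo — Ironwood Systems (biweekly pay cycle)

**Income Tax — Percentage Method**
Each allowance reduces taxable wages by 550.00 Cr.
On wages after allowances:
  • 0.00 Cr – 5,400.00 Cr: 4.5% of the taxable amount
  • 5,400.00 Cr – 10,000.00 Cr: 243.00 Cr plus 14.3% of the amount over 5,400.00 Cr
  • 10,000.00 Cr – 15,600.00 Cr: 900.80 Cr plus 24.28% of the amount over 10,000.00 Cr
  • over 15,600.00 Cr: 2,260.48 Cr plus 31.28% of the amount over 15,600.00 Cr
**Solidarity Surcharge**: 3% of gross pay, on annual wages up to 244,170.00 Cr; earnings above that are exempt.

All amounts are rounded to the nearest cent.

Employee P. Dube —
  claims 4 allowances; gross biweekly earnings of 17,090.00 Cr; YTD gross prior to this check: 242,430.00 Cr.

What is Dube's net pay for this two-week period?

Income Tax: taxable = 17,090.00 Cr − 4×550.00 Cr = 14,890.00 Cr
  900.80 Cr + 24.28% × (14,890.00 Cr − 10,000.00 Cr) = 900.80 Cr + 24.28% × 4,890.00 Cr = 2,088.09 Cr
Solidarity Surcharge: cap 244,170.00 Cr − YTD 242,430.00 Cr = 1,740.00 Cr subject; 3% × 1,740.00 Cr = 52.20 Cr
Total withheld: 2,088.09 Cr + 52.20 Cr = 2,140.29 Cr
Net pay: 17,090.00 Cr − 2,140.29 Cr = 14,949.71 Cr

14,949.71 Cr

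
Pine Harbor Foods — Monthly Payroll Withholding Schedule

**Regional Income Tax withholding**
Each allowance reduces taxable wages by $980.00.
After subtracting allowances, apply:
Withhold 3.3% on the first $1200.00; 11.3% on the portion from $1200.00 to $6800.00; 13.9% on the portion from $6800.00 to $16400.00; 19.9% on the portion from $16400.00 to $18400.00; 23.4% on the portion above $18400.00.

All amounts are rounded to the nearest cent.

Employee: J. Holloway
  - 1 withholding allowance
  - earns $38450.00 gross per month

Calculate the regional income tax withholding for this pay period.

Regional Income Tax: taxable = $38450.00 − 1×$980.00 = $37470.00
  $2404.80 + 23.4% × ($37470.00 − $18400.00) = $2404.80 + 23.4% × $19070.00 = $6867.18

$6867.18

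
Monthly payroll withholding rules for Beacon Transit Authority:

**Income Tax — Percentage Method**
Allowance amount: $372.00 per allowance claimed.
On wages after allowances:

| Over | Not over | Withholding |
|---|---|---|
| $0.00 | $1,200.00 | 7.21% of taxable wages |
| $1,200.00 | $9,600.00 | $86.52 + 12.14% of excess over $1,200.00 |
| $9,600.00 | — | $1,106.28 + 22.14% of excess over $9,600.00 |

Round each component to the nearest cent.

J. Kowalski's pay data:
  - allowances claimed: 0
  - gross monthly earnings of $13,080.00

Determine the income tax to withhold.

$1,876.75

Income Tax: taxable = $13,080.00
  $1,106.28 + 22.14% × ($13,080.00 − $9,600.00) = $1,106.28 + 22.14% × $3,480.00 = $1,876.75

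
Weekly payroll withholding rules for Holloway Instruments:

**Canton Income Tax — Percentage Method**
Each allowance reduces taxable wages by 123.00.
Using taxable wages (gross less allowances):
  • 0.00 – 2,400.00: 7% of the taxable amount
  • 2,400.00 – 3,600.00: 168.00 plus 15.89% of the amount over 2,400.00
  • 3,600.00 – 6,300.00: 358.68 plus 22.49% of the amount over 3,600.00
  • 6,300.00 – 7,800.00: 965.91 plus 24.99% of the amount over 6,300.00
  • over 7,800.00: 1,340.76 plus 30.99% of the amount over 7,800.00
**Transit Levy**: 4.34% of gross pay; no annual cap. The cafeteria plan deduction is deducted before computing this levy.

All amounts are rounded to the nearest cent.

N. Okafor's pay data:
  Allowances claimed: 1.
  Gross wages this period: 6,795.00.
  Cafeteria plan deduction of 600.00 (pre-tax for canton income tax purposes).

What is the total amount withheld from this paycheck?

Canton Income Tax: taxable = 6,795.00 − 600.00 − 1×123.00 = 6,072.00
  358.68 + 22.49% × (6,072.00 − 3,600.00) = 358.68 + 22.49% × 2,472.00 = 914.63
Transit Levy: 4.34% × 6,195.00 = 268.86
Total: 914.63 + 268.86 = 1,183.49

1,183.49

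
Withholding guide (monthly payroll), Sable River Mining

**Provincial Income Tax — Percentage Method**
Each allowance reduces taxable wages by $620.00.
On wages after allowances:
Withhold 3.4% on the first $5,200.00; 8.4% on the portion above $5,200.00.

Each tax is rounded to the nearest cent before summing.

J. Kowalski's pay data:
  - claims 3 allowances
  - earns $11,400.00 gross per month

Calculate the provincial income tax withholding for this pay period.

Provincial Income Tax: taxable = $11,400.00 − 3×$620.00 = $9,540.00
  $176.80 + 8.4% × ($9,540.00 − $5,200.00) = $176.80 + 8.4% × $4,340.00 = $541.36

$541.36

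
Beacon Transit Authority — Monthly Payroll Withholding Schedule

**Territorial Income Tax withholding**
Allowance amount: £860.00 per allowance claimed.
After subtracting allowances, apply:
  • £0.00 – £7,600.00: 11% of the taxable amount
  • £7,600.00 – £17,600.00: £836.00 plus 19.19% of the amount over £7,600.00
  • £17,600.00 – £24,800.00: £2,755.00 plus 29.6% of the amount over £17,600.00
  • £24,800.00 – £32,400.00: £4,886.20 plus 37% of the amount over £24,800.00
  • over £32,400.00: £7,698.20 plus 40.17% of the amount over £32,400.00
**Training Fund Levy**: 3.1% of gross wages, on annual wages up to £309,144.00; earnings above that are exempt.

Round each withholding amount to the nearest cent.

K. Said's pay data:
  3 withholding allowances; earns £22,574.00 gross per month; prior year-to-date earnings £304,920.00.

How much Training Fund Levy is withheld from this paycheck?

Training Fund Levy: cap £309,144.00 − YTD £304,920.00 = £4,224.00 subject; 3.1% × £4,224.00 = £130.94

£130.94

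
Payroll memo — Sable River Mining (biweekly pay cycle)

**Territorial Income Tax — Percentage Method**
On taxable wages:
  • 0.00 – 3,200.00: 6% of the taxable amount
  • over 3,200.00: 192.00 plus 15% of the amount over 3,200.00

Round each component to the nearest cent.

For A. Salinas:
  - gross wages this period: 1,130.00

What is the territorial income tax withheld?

Territorial Income Tax: taxable = 1,130.00
  6% × 1,130.00 = 67.80

67.80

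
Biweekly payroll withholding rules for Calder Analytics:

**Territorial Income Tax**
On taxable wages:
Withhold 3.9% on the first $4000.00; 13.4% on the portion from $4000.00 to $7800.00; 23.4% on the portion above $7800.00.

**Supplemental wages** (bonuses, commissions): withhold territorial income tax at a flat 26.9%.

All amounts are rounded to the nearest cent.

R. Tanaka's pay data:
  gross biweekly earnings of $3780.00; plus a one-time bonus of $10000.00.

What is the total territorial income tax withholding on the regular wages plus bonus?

$2837.42

Territorial Income Tax: taxable = $3780.00
  3.9% × $3780.00 = $147.42
Supplemental (26.9% flat on bonus): 26.9% × $10000.00 = $2690.00
Total territorial income tax: $147.42 + $2690.00 = $2837.42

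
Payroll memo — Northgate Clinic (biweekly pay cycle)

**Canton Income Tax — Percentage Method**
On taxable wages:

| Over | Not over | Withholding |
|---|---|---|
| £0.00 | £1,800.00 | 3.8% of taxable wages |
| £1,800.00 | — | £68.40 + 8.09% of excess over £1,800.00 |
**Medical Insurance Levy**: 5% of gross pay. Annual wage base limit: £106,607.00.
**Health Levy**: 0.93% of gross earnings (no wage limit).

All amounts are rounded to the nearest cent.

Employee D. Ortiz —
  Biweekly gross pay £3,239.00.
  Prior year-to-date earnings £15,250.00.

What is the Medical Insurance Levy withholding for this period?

Medical Insurance Levy: 5% × £3,239.00 = £161.95

£161.95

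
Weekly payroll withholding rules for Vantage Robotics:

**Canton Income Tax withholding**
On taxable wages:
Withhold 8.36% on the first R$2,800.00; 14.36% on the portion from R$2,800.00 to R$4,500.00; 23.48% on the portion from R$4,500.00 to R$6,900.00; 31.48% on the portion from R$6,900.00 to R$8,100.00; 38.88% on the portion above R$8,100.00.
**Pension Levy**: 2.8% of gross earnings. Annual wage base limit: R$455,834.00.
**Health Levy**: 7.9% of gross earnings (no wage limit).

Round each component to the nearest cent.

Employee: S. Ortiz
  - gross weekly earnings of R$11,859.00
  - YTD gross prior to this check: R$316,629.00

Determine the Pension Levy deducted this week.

Pension Levy: 2.8% × R$11,859.00 = R$332.05

R$332.05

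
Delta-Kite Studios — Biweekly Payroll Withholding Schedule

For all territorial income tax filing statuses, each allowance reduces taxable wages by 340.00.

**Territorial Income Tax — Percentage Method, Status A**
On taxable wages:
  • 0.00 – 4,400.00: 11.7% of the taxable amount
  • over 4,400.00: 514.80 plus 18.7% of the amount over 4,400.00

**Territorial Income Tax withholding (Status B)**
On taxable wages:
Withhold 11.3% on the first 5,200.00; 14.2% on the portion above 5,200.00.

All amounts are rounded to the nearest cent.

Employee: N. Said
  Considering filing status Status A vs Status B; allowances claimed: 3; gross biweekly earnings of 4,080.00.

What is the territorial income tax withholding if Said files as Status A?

358.02

Territorial Income Tax (Status A): taxable = 4,080.00 − 3×340.00 = 3,060.00
  11.7% × 3,060.00 = 358.02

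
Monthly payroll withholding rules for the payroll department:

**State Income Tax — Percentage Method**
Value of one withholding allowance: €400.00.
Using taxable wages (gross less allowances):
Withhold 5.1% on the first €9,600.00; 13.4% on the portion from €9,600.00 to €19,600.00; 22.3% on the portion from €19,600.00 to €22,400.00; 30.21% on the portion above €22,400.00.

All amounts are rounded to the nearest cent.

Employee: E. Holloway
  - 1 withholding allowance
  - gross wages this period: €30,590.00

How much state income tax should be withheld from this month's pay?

State Income Tax: taxable = €30,590.00 − 1×€400.00 = €30,190.00
  €2,454.00 + 30.21% × (€30,190.00 − €22,400.00) = €2,454.00 + 30.21% × €7,790.00 = €4,807.36

€4,807.36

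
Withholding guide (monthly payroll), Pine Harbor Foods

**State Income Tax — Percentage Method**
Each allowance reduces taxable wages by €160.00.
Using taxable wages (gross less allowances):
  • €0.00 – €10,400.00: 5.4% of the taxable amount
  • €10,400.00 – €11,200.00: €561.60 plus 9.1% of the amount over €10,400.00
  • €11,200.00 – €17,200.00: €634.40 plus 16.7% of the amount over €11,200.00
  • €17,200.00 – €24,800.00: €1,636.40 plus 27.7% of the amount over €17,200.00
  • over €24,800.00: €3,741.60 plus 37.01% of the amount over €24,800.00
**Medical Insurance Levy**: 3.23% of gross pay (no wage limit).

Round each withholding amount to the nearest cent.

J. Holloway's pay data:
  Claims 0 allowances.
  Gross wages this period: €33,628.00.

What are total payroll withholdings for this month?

State Income Tax: taxable = €33,628.00
  €3,741.60 + 37.01% × (€33,628.00 − €24,800.00) = €3,741.60 + 37.01% × €8,828.00 = €7,008.84
Medical Insurance Levy: 3.23% × €33,628.00 = €1,086.18
Total: €7,008.84 + €1,086.18 = €8,095.02

€8,095.02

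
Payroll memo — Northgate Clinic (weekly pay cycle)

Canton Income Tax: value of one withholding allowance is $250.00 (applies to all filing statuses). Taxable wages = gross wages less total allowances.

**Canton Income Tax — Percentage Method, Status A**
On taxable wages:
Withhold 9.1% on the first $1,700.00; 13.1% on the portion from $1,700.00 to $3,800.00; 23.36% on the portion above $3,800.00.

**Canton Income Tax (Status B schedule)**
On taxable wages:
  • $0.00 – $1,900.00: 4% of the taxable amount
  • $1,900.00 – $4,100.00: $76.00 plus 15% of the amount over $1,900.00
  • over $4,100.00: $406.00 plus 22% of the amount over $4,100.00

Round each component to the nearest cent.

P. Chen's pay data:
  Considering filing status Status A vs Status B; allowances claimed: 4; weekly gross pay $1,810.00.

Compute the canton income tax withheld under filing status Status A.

$73.71

Canton Income Tax (Status A): taxable = $1,810.00 − 4×$250.00 = $810.00
  9.1% × $810.00 = $73.71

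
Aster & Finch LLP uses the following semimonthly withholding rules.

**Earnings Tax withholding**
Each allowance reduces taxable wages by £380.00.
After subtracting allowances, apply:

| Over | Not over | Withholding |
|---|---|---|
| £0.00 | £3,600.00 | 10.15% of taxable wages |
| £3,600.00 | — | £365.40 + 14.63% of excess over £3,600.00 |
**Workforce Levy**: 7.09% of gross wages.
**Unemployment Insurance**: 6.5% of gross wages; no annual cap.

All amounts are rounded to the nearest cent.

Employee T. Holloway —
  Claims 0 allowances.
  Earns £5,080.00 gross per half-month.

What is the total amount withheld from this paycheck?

Earnings Tax: taxable = £5,080.00
  £365.40 + 14.63% × (£5,080.00 − £3,600.00) = £365.40 + 14.63% × £1,480.00 = £581.92
Workforce Levy: 7.09% × £5,080.00 = £360.17
Unemployment Insurance: 6.5% × £5,080.00 = £330.20
Total: £581.92 + £360.17 + £330.20 = £1,272.29

£1,272.29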